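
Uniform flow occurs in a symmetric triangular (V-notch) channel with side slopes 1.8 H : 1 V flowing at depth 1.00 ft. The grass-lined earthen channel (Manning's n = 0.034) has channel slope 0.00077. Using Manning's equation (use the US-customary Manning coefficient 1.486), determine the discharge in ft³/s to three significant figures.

1.26 ft³/s

A = z·y² = 1.8×1.00² = 1.800 ft²
P = 2y√(1+z²) = 2×1.00×√(1+1.8²) = 4.118 ft
R = A/P = 1.800/4.118 = 0.4371 ft
Q = (1.486/n)·A·R^(2/3)·S^(1/2) = (1.486/0.034) × 1.800 × 0.4371^(2/3) × 0.00077^(1/2) = 1.257 ft³/s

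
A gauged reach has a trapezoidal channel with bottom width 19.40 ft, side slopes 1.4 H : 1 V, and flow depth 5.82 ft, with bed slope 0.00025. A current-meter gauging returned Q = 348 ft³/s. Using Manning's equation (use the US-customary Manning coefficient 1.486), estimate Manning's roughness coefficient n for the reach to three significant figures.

A = (b + z·y)·y = (19.40 + 1.4×5.82)×5.82 = 160.3 ft²
P = b + 2y√(1+z²) = 19.40 + 2×5.82×√(1+1.4²) = 39.43 ft
R = A/P = 160.3/39.43 = 4.067 ft
n = (1.486/Q)·A·R^(2/3)·S^(1/2) = (1.486/348) × 160.3 × 2.548 × 0.01581 = 0.02758

0.0276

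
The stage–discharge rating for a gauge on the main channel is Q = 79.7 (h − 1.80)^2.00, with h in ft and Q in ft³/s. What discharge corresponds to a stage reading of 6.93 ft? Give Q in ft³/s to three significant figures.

2100 ft³/s

Q = 79.7 × (6.93 − 1.80)^2.00 = 79.7 × 5.13^2.00 = 2097 ft³/s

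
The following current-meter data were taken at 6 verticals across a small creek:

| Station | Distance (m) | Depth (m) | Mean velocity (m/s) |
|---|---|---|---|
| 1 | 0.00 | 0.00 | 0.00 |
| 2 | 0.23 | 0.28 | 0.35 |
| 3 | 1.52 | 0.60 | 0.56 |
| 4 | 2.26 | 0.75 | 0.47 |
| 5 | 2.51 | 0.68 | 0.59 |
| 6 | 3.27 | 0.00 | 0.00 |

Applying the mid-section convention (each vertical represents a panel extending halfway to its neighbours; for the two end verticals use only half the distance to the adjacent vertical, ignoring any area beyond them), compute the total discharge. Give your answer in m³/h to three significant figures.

2850 m³/h

w_2 = (1.52 − 0.00)/2 = 0.76 m; q_2 = 0.35 × 0.28 × 0.76 = 0.07448 m³/s
w_3 = (2.26 − 0.23)/2 = 1.015 m; q_3 = 0.56 × 0.60 × 1.015 = 0.3410 m³/s
w_4 = (2.51 − 1.52)/2 = 0.495 m; q_4 = 0.47 × 0.75 × 0.495 = 0.1745 m³/s
w_5 = (3.27 − 2.26)/2 = 0.505 m; q_5 = 0.59 × 0.68 × 0.505 = 0.2026 m³/s
Stations 1, 6 contribute zero (depth or velocity is 0).
Q = Σ qᵢ = 0.7926 m³/s
= 0.7926 × 3600 = 2853 m³/h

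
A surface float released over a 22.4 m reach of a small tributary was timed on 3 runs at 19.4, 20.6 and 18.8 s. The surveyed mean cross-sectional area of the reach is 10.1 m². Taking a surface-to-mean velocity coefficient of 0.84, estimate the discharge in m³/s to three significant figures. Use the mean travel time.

t̄ = (19.4 + 20.6 + 18.8) / 3 = 19.6 s
v_surface = L / t̄ = 22.4 / 19.6 = 1.143 m/s
v_mean = 0.84 × 1.143 = 0.9600 m/s
Q = A × v_mean = 10.1 × 0.9600 = 9.696 m³/s

9.70 m³/s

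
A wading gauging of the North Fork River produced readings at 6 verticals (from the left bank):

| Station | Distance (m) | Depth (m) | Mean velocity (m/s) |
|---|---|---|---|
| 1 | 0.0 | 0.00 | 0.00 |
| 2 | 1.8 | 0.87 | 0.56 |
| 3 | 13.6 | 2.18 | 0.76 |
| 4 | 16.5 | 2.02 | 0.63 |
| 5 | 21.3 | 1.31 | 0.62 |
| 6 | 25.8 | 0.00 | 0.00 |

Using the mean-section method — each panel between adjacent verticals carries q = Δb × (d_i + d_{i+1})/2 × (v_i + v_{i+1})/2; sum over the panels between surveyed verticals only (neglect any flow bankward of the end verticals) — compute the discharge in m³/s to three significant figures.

22.2 m³/s

Panel 1-2: Δb = 1.8 m, d̄ = (0.00+0.87)/2 = 0.435, v̄ = (0.00+0.56)/2 = 0.28 → q = 1.8×0.435×0.28 = 0.2192 m³/s
Panel 2-3: Δb = 11.8 m, d̄ = (0.87+2.18)/2 = 1.525, v̄ = (0.56+0.76)/2 = 0.66 → q = 11.8×1.525×0.66 = 11.88 m³/s
Panel 3-4: Δb = 2.9 m, d̄ = (2.18+2.02)/2 = 2.1, v̄ = (0.76+0.63)/2 = 0.695 → q = 2.9×2.1×0.695 = 4.233 m³/s
Panel 4-5: Δb = 4.8 m, d̄ = (2.02+1.31)/2 = 1.665, v̄ = (0.63+0.62)/2 = 0.625 → q = 4.8×1.665×0.625 = 4.995 m³/s
Panel 5-6: Δb = 4.5 m, d̄ = (1.31+0.00)/2 = 0.655, v̄ = (0.62+0.00)/2 = 0.31 → q = 4.5×0.655×0.31 = 0.9137 m³/s
Q = Σ q = 22.24 m³/s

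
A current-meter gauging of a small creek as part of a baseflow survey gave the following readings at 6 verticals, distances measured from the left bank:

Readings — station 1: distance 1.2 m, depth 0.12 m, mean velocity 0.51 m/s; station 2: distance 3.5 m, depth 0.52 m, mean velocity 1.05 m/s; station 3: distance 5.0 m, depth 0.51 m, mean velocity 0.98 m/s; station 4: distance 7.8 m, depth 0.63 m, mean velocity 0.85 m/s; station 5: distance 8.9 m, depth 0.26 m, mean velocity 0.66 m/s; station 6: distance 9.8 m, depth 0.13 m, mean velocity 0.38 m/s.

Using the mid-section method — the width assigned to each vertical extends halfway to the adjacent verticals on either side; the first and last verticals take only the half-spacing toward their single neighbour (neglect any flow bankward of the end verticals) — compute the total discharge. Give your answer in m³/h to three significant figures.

w_1 = (3.5 − 1.2)/2 = 1.15 m; q_1 = 0.51 × 0.12 × 1.15 = 0.07038 m³/s
w_2 = (5.0 − 1.2)/2 = 1.9 m; q_2 = 1.05 × 0.52 × 1.9 = 1.037 m³/s
w_3 = (7.8 − 3.5)/2 = 2.15 m; q_3 = 0.98 × 0.51 × 2.15 = 1.075 m³/s
w_4 = (8.9 − 5.0)/2 = 1.95 m; q_4 = 0.85 × 0.63 × 1.95 = 1.044 m³/s
w_5 = (9.8 − 7.8)/2 = 1 m; q_5 = 0.66 × 0.26 × 1 = 0.1716 m³/s
w_6 = (9.8 − 8.9)/2 = 0.45 m; q_6 = 0.38 × 0.13 × 0.45 = 0.02223 m³/s
Q = Σ qᵢ = 3.420 m³/s
= 3.420 × 3600 = 12310 m³/h

12300 m³/h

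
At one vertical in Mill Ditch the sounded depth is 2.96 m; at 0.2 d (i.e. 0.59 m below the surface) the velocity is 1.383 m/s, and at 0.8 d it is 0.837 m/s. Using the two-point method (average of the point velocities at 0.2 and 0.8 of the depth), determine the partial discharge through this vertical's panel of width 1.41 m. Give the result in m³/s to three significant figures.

4.63 m³/s

v̄ = (1.383 + 0.837) / 2 = 1.110 m/s
q = v̄ × d × w = 1.110 × 2.96 × 1.41 = 4.633 m³/s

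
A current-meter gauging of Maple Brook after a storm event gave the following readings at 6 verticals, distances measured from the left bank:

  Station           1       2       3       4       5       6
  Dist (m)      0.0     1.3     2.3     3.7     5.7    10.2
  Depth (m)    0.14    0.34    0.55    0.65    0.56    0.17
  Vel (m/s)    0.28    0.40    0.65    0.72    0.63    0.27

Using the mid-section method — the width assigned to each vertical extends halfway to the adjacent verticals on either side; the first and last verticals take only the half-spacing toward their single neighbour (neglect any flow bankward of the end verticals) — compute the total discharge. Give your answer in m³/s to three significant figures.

2.66 m³/s

w_1 = (1.3 − 0.0)/2 = 0.65 m; q_1 = 0.28 × 0.14 × 0.65 = 0.02548 m³/s
w_2 = (2.3 − 0.0)/2 = 1.15 m; q_2 = 0.40 × 0.34 × 1.15 = 0.1564 m³/s
w_3 = (3.7 − 1.3)/2 = 1.2 m; q_3 = 0.65 × 0.55 × 1.2 = 0.4290 m³/s
w_4 = (5.7 − 2.3)/2 = 1.7 m; q_4 = 0.72 × 0.65 × 1.7 = 0.7956 m³/s
w_5 = (10.2 − 3.7)/2 = 3.25 m; q_5 = 0.63 × 0.56 × 3.25 = 1.147 m³/s
w_6 = (10.2 − 5.7)/2 = 2.25 m; q_6 = 0.27 × 0.17 × 2.25 = 0.1033 m³/s
Q = Σ qᵢ = 2.656 m³/s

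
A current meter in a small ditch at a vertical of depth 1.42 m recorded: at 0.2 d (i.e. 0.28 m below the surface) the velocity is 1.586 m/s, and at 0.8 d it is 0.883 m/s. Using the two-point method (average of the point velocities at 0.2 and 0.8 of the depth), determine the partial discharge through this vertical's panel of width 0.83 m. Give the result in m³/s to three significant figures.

1.45 m³/s

v̄ = (1.586 + 0.883) / 2 = 1.235 m/s
q = v̄ × d × w = 1.235 × 1.42 × 0.83 = 1.455 m³/s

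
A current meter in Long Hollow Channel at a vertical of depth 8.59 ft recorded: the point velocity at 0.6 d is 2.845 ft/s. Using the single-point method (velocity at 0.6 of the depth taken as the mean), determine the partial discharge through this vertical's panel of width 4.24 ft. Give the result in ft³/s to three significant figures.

v̄ = v₀.₆ = 2.845 ft/s
q = v̄ × d × w = 2.845 × 8.59 × 4.24 = 103.6 ft³/s

104 ft³/s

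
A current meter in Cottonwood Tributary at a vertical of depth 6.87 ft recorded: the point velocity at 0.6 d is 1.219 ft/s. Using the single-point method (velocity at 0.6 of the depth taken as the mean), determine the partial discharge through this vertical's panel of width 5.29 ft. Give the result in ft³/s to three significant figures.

44.3 ft³/s

v̄ = v₀.₆ = 1.219 ft/s
q = v̄ × d × w = 1.219 × 6.87 × 5.29 = 44.30 ft³/s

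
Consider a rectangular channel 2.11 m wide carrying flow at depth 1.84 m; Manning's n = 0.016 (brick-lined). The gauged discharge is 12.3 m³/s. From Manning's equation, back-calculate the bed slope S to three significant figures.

A = b·y = 2.11 × 1.84 = 3.882 m²
P = b + 2y = 2.11 + 2×1.84 = 5.790 m
R = A/P = 3.882/5.790 = 0.6705 m
S = (Q·n / (1·A·R^(2/3)))² = (12.3×0.016 / (1×3.882×0.7661))² = 0.004378

0.00438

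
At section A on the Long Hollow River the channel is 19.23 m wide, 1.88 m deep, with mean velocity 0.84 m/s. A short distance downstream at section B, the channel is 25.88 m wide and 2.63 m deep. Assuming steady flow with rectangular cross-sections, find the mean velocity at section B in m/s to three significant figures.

Q = A₁V₁ = (19.23×1.88) × 0.84 = 30.37 m³/s
A₂ = 25.88 × 2.63 = 68.06 m²
V₂ = Q/A₂ = 30.37/68.06 = 0.4462 m/s

0.446 m/s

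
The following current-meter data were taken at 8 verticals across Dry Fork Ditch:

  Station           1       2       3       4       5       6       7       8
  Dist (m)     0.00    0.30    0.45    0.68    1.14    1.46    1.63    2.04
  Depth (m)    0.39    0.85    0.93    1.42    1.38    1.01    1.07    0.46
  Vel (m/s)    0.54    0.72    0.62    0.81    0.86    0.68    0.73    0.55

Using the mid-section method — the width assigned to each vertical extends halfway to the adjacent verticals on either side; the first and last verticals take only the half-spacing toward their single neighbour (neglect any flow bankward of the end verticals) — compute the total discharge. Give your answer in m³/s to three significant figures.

w_1 = (0.30 − 0.00)/2 = 0.15 m; q_1 = 0.54 × 0.39 × 0.15 = 0.03159 m³/s
w_2 = (0.45 − 0.00)/2 = 0.225 m; q_2 = 0.72 × 0.85 × 0.225 = 0.1377 m³/s
w_3 = (0.68 − 0.30)/2 = 0.19 m; q_3 = 0.62 × 0.93 × 0.19 = 0.1096 m³/s
w_4 = (1.14 − 0.45)/2 = 0.345 m; q_4 = 0.81 × 1.42 × 0.345 = 0.3968 m³/s
w_5 = (1.46 − 0.68)/2 = 0.39 m; q_5 = 0.86 × 1.38 × 0.39 = 0.4629 m³/s
w_6 = (1.63 − 1.14)/2 = 0.245 m; q_6 = 0.68 × 1.01 × 0.245 = 0.1683 m³/s
w_7 = (2.04 − 1.46)/2 = 0.29 m; q_7 = 0.73 × 1.07 × 0.29 = 0.2265 m³/s
w_8 = (2.04 − 1.63)/2 = 0.205 m; q_8 = 0.55 × 0.46 × 0.205 = 0.05187 m³/s
Q = Σ qᵢ = 1.585 m³/s

1.59 m³/s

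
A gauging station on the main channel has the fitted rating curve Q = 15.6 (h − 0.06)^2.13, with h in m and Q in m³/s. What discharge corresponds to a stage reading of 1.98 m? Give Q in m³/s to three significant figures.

62.6 m³/s

Q = 15.6 × (1.98 − 0.06)^2.13 = 15.6 × 1.92^2.13 = 62.60 m³/s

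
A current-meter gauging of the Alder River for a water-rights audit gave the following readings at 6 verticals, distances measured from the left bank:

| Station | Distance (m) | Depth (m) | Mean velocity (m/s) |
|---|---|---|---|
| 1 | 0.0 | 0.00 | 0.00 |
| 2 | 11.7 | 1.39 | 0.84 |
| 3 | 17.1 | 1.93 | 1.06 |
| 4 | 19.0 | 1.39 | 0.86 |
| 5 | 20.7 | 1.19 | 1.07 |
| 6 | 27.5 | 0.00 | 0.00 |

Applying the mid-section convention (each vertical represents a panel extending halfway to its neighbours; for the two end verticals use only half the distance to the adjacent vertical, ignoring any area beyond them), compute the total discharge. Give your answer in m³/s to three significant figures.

25.0 m³/s

w_2 = (17.1 − 0.0)/2 = 8.55 m; q_2 = 0.84 × 1.39 × 8.55 = 9.983 m³/s
w_3 = (19.0 − 11.7)/2 = 3.65 m; q_3 = 1.06 × 1.93 × 3.65 = 7.467 m³/s
w_4 = (20.7 − 17.1)/2 = 1.8 m; q_4 = 0.86 × 1.39 × 1.8 = 2.152 m³/s
w_5 = (27.5 − 19.0)/2 = 4.25 m; q_5 = 1.07 × 1.19 × 4.25 = 5.412 m³/s
Stations 1, 6 contribute zero (depth or velocity is 0).
Q = Σ qᵢ = 25.01 m³/s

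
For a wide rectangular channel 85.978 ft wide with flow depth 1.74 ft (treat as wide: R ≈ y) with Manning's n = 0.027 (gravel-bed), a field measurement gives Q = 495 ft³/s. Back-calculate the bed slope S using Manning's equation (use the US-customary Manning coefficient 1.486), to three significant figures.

A = b·y = 85.978 × 1.74 = 149.6 ft²
Wide channel: R ≈ y = 1.74 ft
S = (Q·n / (1.486·A·R^(2/3)))² = (495×0.027 / (1.486×149.6×1.447))² = 0.001727

0.00173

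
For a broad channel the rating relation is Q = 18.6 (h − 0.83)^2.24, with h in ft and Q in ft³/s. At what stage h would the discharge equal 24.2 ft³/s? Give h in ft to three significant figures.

1.95 ft

h − h₀ = (Q/C)^(1/b) = (24.2/18.6)^(1/2.24) = 1.125 ft
h = 0.83 + 1.125 = 1.955 ft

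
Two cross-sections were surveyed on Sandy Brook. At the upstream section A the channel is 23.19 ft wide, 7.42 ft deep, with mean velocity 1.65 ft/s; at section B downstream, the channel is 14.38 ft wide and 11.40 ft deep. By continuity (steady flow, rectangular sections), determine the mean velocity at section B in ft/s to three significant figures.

Q = A₁V₁ = (23.19×7.42) × 1.65 = 283.9 ft³/s
A₂ = 14.38 × 11.40 = 163.9 ft²
V₂ = Q/A₂ = 283.9/163.9 = 1.732 ft/s

1.73 ft/s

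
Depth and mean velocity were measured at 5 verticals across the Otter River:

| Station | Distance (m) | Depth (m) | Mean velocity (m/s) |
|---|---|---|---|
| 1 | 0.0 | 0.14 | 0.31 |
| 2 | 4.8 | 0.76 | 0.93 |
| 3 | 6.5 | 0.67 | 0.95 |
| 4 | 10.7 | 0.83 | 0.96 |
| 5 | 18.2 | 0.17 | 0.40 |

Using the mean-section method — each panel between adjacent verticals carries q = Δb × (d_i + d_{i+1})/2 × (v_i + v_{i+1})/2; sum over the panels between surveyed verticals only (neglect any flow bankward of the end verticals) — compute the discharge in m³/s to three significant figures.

8.04 m³/s

Panel 1-2: Δb = 4.8 m, d̄ = (0.14+0.76)/2 = 0.45, v̄ = (0.31+0.93)/2 = 0.62 → q = 4.8×0.45×0.62 = 1.339 m³/s
Panel 2-3: Δb = 1.7 m, d̄ = (0.76+0.67)/2 = 0.715, v̄ = (0.93+0.95)/2 = 0.94 → q = 1.7×0.715×0.94 = 1.143 m³/s
Panel 3-4: Δb = 4.2 m, d̄ = (0.67+0.83)/2 = 0.75, v̄ = (0.95+0.96)/2 = 0.955 → q = 4.2×0.75×0.955 = 3.008 m³/s
Panel 4-5: Δb = 7.5 m, d̄ = (0.83+0.17)/2 = 0.5, v̄ = (0.96+0.40)/2 = 0.68 → q = 7.5×0.5×0.68 = 2.550 m³/s
Q = Σ q = 8.040 m³/s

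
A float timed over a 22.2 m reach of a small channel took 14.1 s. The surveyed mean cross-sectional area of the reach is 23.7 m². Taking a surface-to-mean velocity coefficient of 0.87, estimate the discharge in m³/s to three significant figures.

v_surface = L / t̄ = 22.2 / 14.1 = 1.574 m/s
v_mean = 0.87 × 1.574 = 1.370 m/s
Q = A × v_mean = 23.7 × 1.370 = 32.46 m³/s

32.5 m³/s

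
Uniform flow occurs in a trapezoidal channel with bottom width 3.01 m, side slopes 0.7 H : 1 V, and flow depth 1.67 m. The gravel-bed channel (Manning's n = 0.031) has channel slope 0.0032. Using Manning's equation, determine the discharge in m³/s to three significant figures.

12.6 m³/s

A = (b + z·y)·y = (3.01 + 0.7×1.67)×1.67 = 6.979 m²
P = b + 2y√(1+z²) = 3.01 + 2×1.67×√(1+0.7²) = 7.087 m
R = A/P = 6.979/7.087 = 0.9848 m
Q = (1/n)·A·R^(2/3)·S^(1/2) = (1/0.031) × 6.979 × 0.9848^(2/3) × 0.0032^(1/2) = 12.61 m³/s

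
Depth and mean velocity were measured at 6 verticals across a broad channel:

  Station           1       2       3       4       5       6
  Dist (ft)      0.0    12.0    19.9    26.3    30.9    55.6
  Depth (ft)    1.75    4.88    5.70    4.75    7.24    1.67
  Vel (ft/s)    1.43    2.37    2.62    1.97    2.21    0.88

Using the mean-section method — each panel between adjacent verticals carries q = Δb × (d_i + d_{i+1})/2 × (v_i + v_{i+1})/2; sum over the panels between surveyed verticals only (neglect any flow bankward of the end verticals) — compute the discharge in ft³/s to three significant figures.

484 ft³/s

Panel 1-2: Δb = 12 ft, d̄ = (1.75+4.88)/2 = 3.315, v̄ = (1.43+2.37)/2 = 1.9 → q = 12×3.315×1.9 = 75.58 ft³/s
Panel 2-3: Δb = 7.9 ft, d̄ = (4.88+5.70)/2 = 5.29, v̄ = (2.37+2.62)/2 = 2.495 → q = 7.9×5.29×2.495 = 104.3 ft³/s
Panel 3-4: Δb = 6.4 ft, d̄ = (5.70+4.75)/2 = 5.225, v̄ = (2.62+1.97)/2 = 2.295 → q = 6.4×5.225×2.295 = 76.74 ft³/s
Panel 4-5: Δb = 4.6 ft, d̄ = (4.75+7.24)/2 = 5.995, v̄ = (1.97+2.21)/2 = 2.09 → q = 4.6×5.995×2.09 = 57.64 ft³/s
Panel 5-6: Δb = 24.7 ft, d̄ = (7.24+1.67)/2 = 4.455, v̄ = (2.21+0.88)/2 = 1.545 → q = 24.7×4.455×1.545 = 170.0 ft³/s
Q = Σ q = 484.2 ft³/s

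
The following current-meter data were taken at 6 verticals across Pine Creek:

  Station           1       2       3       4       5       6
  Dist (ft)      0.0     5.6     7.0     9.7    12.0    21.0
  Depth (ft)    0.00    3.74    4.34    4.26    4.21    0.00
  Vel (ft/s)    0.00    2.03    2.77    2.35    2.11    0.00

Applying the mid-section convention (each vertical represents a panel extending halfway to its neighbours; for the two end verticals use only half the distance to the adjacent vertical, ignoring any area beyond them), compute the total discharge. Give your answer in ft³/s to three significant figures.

126 ft³/s

w_2 = (7.0 − 0.0)/2 = 3.5 ft; q_2 = 2.03 × 3.74 × 3.5 = 26.57 ft³/s
w_3 = (9.7 − 5.6)/2 = 2.05 ft; q_3 = 2.77 × 4.34 × 2.05 = 24.64 ft³/s
w_4 = (12.0 − 7.0)/2 = 2.5 ft; q_4 = 2.35 × 4.26 × 2.5 = 25.03 ft³/s
w_5 = (21.0 − 9.7)/2 = 5.65 ft; q_5 = 2.11 × 4.21 × 5.65 = 50.19 ft³/s
Stations 1, 6 contribute zero (depth or velocity is 0).
Q = Σ qᵢ = 126.4 ft³/s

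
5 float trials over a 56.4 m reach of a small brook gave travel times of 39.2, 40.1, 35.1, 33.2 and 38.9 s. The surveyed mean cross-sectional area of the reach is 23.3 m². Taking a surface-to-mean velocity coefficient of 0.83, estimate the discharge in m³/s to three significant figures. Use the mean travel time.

t̄ = (39.2 + 40.1 + 35.1 + 33.2 + 38.9) / 5 = 37.3 s
v_surface = L / t̄ = 56.4 / 37.3 = 1.512 m/s
v_mean = 0.83 × 1.512 = 1.255 m/s
Q = A × v_mean = 23.3 × 1.255 = 29.24 m³/s

29.2 m³/s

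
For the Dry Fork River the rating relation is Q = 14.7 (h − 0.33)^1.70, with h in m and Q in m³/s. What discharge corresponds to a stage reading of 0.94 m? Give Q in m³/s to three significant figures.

6.34 m³/s

Q = 14.7 × (0.94 − 0.33)^1.70 = 14.7 × 0.61^1.70 = 6.344 m³/s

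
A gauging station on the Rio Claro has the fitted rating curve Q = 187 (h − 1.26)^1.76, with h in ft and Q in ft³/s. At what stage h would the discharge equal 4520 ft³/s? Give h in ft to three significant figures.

7.37 ft

h − h₀ = (Q/C)^(1/b) = (4520/187)^(1/1.76) = 6.109 ft
h = 1.26 + 6.109 = 7.369 ft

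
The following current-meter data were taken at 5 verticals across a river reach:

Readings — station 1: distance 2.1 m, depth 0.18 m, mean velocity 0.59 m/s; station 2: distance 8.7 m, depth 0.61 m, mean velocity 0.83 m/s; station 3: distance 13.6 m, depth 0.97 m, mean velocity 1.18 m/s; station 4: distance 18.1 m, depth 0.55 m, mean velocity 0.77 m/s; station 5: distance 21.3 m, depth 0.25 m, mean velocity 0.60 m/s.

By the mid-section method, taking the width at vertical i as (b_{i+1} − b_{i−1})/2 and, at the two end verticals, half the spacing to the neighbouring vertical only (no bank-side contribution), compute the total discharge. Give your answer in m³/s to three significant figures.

10.5 m³/s

w_1 = (8.7 − 2.1)/2 = 3.3 m; q_1 = 0.59 × 0.18 × 3.3 = 0.3505 m³/s
w_2 = (13.6 − 2.1)/2 = 5.75 m; q_2 = 0.83 × 0.61 × 5.75 = 2.911 m³/s
w_3 = (18.1 − 8.7)/2 = 4.7 m; q_3 = 1.18 × 0.97 × 4.7 = 5.380 m³/s
w_4 = (21.3 − 13.6)/2 = 3.85 m; q_4 = 0.77 × 0.55 × 3.85 = 1.630 m³/s
w_5 = (21.3 − 18.1)/2 = 1.6 m; q_5 = 0.60 × 0.25 × 1.6 = 0.2400 m³/s
Q = Σ qᵢ = 10.51 m³/s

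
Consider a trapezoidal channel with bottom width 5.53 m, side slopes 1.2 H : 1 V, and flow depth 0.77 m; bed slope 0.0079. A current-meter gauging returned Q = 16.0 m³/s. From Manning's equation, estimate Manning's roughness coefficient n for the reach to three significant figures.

0.0202

A = (b + z·y)·y = (5.53 + 1.2×0.77)×0.77 = 4.970 m²
P = b + 2y√(1+z²) = 5.53 + 2×0.77×√(1+1.2²) = 7.936 m
R = A/P = 4.970/7.936 = 0.6262 m
n = (1/Q)·A·R^(2/3)·S^(1/2) = (1/16.0) × 4.970 × 0.7320 × 0.08888 = 0.02021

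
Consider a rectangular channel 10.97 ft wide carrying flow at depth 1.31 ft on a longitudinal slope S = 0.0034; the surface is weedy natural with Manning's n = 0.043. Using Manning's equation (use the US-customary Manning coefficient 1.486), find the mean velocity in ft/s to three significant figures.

A = b·y = 10.97 × 1.31 = 14.37 ft²
P = b + 2y = 10.97 + 2×1.31 = 13.59 ft
R = A/P = 14.37/13.59 = 1.057 ft
Q = (1.486/n)·A·R^(2/3)·S^(1/2) = (1.486/0.043) × 14.37 × 1.057^(2/3) × 0.0034^(1/2) = 30.06 ft³/s
V = Q/A = 30.06/14.37 = 2.092 ft/s

2.09 ft/s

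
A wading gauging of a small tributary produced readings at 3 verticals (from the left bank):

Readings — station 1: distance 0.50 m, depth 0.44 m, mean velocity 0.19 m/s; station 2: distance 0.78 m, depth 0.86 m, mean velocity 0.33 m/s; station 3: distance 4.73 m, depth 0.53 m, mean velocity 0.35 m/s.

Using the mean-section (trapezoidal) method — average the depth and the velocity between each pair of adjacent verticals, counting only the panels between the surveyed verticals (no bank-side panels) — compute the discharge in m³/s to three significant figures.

0.981 m³/s

Panel 1-2: Δb = 0.28 m, d̄ = (0.44+0.86)/2 = 0.65, v̄ = (0.19+0.33)/2 = 0.26 → q = 0.28×0.65×0.26 = 0.04732 m³/s
Panel 2-3: Δb = 3.95 m, d̄ = (0.86+0.53)/2 = 0.695, v̄ = (0.33+0.35)/2 = 0.34 → q = 3.95×0.695×0.34 = 0.9334 m³/s
Q = Σ q = 0.9807 m³/s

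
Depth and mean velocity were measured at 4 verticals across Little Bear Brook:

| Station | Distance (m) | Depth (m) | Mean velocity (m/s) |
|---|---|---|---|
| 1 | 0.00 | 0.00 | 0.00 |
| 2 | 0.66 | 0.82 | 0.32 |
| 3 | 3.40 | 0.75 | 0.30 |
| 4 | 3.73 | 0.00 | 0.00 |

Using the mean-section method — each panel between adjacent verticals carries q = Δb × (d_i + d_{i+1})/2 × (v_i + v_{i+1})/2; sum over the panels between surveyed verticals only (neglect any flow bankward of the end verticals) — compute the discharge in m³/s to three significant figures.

0.729 m³/s

Panel 1-2: Δb = 0.66 m, d̄ = (0.00+0.82)/2 = 0.41, v̄ = (0.00+0.32)/2 = 0.16 → q = 0.66×0.41×0.16 = 0.04330 m³/s
Panel 2-3: Δb = 2.74 m, d̄ = (0.82+0.75)/2 = 0.785, v̄ = (0.32+0.30)/2 = 0.31 → q = 2.74×0.785×0.31 = 0.6668 m³/s
Panel 3-4: Δb = 0.33 m, d̄ = (0.75+0.00)/2 = 0.375, v̄ = (0.30+0.00)/2 = 0.15 → q = 0.33×0.375×0.15 = 0.01856 m³/s
Q = Σ q = 0.7286 m³/s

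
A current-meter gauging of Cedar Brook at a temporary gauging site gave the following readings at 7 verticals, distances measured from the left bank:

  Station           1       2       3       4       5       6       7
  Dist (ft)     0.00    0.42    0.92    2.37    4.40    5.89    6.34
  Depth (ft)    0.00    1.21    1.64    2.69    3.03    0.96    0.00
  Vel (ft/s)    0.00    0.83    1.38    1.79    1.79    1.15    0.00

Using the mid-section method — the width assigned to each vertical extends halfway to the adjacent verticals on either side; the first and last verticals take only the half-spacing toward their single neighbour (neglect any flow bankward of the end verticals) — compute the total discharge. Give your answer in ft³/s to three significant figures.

21.7 ft³/s

w_2 = (0.92 − 0.00)/2 = 0.46 ft; q_2 = 0.83 × 1.21 × 0.46 = 0.4620 ft³/s
w_3 = (2.37 − 0.42)/2 = 0.975 ft; q_3 = 1.38 × 1.64 × 0.975 = 2.207 ft³/s
w_4 = (4.40 − 0.92)/2 = 1.74 ft; q_4 = 1.79 × 2.69 × 1.74 = 8.378 ft³/s
w_5 = (5.89 − 2.37)/2 = 1.76 ft; q_5 = 1.79 × 3.03 × 1.76 = 9.546 ft³/s
w_6 = (6.34 − 4.40)/2 = 0.97 ft; q_6 = 1.15 × 0.96 × 0.97 = 1.071 ft³/s
Stations 1, 7 contribute zero (depth or velocity is 0).
Q = Σ qᵢ = 21.66 ft³/s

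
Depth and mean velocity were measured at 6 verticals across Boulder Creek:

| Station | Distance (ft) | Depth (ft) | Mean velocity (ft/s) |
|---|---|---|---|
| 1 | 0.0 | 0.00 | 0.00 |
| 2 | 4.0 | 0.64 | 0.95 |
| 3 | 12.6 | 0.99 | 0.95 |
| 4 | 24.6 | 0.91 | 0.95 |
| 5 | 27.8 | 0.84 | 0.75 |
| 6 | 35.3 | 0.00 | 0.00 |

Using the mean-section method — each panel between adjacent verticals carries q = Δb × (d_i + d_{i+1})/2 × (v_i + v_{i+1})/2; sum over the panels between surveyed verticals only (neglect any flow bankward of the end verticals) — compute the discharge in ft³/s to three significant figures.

Panel 1-2: Δb = 4 ft, d̄ = (0.00+0.64)/2 = 0.32, v̄ = (0.00+0.95)/2 = 0.475 → q = 4×0.32×0.475 = 0.6080 ft³/s
Panel 2-3: Δb = 8.6 ft, d̄ = (0.64+0.99)/2 = 0.815, v̄ = (0.95+0.95)/2 = 0.95 → q = 8.6×0.815×0.95 = 6.659 ft³/s
Panel 3-4: Δb = 12 ft, d̄ = (0.99+0.91)/2 = 0.95, v̄ = (0.95+0.95)/2 = 0.95 → q = 12×0.95×0.95 = 10.83 ft³/s
Panel 4-5: Δb = 3.2 ft, d̄ = (0.91+0.84)/2 = 0.875, v̄ = (0.95+0.75)/2 = 0.85 → q = 3.2×0.875×0.85 = 2.380 ft³/s
Panel 5-6: Δb = 7.5 ft, d̄ = (0.84+0.00)/2 = 0.42, v̄ = (0.75+0.00)/2 = 0.375 → q = 7.5×0.42×0.375 = 1.181 ft³/s
Q = Σ q = 21.66 ft³/s

21.7 ft³/s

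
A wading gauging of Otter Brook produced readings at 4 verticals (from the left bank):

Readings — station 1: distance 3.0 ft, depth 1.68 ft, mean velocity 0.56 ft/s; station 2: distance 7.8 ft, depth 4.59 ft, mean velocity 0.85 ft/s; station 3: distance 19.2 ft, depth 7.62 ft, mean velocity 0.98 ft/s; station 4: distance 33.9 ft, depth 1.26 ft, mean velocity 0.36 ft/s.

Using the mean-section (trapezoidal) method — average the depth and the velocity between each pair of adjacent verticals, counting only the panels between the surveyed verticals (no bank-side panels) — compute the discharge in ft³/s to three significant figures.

Panel 1-2: Δb = 4.8 ft, d̄ = (1.68+4.59)/2 = 3.135, v̄ = (0.56+0.85)/2 = 0.705 → q = 4.8×3.135×0.705 = 10.61 ft³/s
Panel 2-3: Δb = 11.4 ft, d̄ = (4.59+7.62)/2 = 6.105, v̄ = (0.85+0.98)/2 = 0.915 → q = 11.4×6.105×0.915 = 63.68 ft³/s
Panel 3-4: Δb = 14.7 ft, d̄ = (7.62+1.26)/2 = 4.44, v̄ = (0.98+0.36)/2 = 0.67 → q = 14.7×4.44×0.67 = 43.73 ft³/s
Q = Σ q = 118.0 ft³/s

118 ft³/s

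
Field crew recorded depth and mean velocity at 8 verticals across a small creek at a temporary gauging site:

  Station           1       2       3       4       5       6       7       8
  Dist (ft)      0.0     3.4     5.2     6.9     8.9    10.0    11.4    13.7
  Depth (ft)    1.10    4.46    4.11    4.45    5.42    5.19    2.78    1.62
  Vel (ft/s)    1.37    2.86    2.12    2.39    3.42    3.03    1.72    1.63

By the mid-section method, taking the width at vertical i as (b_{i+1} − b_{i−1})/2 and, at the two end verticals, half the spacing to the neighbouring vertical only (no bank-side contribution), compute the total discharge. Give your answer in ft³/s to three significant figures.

w_1 = (3.4 − 0.0)/2 = 1.7 ft; q_1 = 1.37 × 1.10 × 1.7 = 2.562 ft³/s
w_2 = (5.2 − 0.0)/2 = 2.6 ft; q_2 = 2.86 × 4.46 × 2.6 = 33.16 ft³/s
w_3 = (6.9 − 3.4)/2 = 1.75 ft; q_3 = 2.12 × 4.11 × 1.75 = 15.25 ft³/s
w_4 = (8.9 − 5.2)/2 = 1.85 ft; q_4 = 2.39 × 4.45 × 1.85 = 19.68 ft³/s
w_5 = (10.0 − 6.9)/2 = 1.55 ft; q_5 = 3.42 × 5.42 × 1.55 = 28.73 ft³/s
w_6 = (11.4 − 8.9)/2 = 1.25 ft; q_6 = 3.03 × 5.19 × 1.25 = 19.66 ft³/s
w_7 = (13.7 − 10.0)/2 = 1.85 ft; q_7 = 1.72 × 2.78 × 1.85 = 8.846 ft³/s
w_8 = (13.7 − 11.4)/2 = 1.15 ft; q_8 = 1.63 × 1.62 × 1.15 = 3.037 ft³/s
Q = Σ qᵢ = 130.9 ft³/s

131 ft³/s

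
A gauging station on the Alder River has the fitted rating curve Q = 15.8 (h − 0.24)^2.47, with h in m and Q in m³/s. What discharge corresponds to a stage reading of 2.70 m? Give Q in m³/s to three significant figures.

146 m³/s

Q = 15.8 × (2.70 − 0.24)^2.47 = 15.8 × 2.46^2.47 = 146.0 m³/s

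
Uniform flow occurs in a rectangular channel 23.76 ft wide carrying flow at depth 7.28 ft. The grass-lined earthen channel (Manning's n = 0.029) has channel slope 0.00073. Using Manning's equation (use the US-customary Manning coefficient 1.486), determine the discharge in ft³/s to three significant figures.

654 ft³/s

A = b·y = 23.76 × 7.28 = 173.0 ft²
P = b + 2y = 23.76 + 2×7.28 = 38.32 ft
R = A/P = 173.0/38.32 = 4.514 ft
Q = (1.486/n)·A·R^(2/3)·S^(1/2) = (1.486/0.029) × 173.0 × 4.514^(2/3) × 0.00073^(1/2) = 654.1 ft³/s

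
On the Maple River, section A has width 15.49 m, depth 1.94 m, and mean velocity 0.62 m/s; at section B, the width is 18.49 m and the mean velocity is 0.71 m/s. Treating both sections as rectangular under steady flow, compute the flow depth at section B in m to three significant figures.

1.42 m

Q = A₁V₁ = (15.49×1.94) × 0.62 = 18.63 m³/s
d₂ = Q/(b₂ V₂) = 18.63/(18.49×0.71) = 1.419 m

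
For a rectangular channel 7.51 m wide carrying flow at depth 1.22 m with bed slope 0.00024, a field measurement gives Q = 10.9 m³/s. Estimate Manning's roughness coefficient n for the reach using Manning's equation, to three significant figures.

A = b·y = 7.51 × 1.22 = 9.162 m²
P = b + 2y = 7.51 + 2×1.22 = 9.950 m
R = A/P = 9.162/9.950 = 0.9208 m
n = (1/Q)·A·R^(2/3)·S^(1/2) = (1/10.9) × 9.162 × 0.9465 × 0.01549 = 0.01233

0.0123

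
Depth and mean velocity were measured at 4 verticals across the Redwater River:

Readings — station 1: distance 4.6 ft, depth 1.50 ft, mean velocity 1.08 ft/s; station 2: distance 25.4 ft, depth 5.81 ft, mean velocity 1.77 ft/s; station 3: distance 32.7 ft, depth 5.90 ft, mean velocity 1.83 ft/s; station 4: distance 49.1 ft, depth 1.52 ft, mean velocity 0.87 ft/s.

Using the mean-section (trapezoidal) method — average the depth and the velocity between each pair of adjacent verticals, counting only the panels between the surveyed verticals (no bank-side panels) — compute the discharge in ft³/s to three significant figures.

267 ft³/s

Panel 1-2: Δb = 20.8 ft, d̄ = (1.50+5.81)/2 = 3.655, v̄ = (1.08+1.77)/2 = 1.425 → q = 20.8×3.655×1.425 = 108.3 ft³/s
Panel 2-3: Δb = 7.3 ft, d̄ = (5.81+5.90)/2 = 5.855, v̄ = (1.77+1.83)/2 = 1.8 → q = 7.3×5.855×1.8 = 76.93 ft³/s
Panel 3-4: Δb = 16.4 ft, d̄ = (5.90+1.52)/2 = 3.71, v̄ = (1.83+0.87)/2 = 1.35 → q = 16.4×3.71×1.35 = 82.14 ft³/s
Q = Σ q = 267.4 ft³/s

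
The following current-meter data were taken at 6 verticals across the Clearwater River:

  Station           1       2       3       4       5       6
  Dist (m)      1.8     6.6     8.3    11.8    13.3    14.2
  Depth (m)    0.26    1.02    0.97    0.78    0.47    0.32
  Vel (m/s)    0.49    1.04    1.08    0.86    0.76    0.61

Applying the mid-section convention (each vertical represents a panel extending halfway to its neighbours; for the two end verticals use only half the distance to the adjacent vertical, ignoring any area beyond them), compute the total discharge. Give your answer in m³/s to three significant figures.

8.67 m³/s

w_1 = (6.6 − 1.8)/2 = 2.4 m; q_1 = 0.49 × 0.26 × 2.4 = 0.3058 m³/s
w_2 = (8.3 − 1.8)/2 = 3.25 m; q_2 = 1.04 × 1.02 × 3.25 = 3.448 m³/s
w_3 = (11.8 − 6.6)/2 = 2.6 m; q_3 = 1.08 × 0.97 × 2.6 = 2.724 m³/s
w_4 = (13.3 − 8.3)/2 = 2.5 m; q_4 = 0.86 × 0.78 × 2.5 = 1.677 m³/s
w_5 = (14.2 − 11.8)/2 = 1.2 m; q_5 = 0.76 × 0.47 × 1.2 = 0.4286 m³/s
w_6 = (14.2 − 13.3)/2 = 0.45 m; q_6 = 0.61 × 0.32 × 0.45 = 0.08784 m³/s
Q = Σ qᵢ = 8.671 m³/s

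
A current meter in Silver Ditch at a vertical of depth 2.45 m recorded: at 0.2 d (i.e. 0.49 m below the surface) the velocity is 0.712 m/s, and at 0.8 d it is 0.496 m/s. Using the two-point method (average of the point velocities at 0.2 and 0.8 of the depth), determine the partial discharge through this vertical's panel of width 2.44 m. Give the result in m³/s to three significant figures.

v̄ = (0.712 + 0.496) / 2 = 0.6040 m/s
q = v̄ × d × w = 0.6040 × 2.45 × 2.44 = 3.611 m³/s

3.61 m³/s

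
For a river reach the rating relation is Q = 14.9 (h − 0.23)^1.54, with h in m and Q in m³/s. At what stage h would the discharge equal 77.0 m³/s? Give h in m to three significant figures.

3.14 m

h − h₀ = (Q/C)^(1/b) = (77.0/14.9)^(1/1.54) = 2.905 m
h = 0.23 + 2.905 = 3.135 m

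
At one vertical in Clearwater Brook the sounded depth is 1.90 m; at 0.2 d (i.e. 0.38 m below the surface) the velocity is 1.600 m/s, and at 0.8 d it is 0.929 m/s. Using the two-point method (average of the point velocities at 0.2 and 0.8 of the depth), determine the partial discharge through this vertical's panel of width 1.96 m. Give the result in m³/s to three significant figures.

v̄ = (1.600 + 0.929) / 2 = 1.265 m/s
q = v̄ × d × w = 1.265 × 1.90 × 1.96 = 4.709 m³/s

4.71 m³/s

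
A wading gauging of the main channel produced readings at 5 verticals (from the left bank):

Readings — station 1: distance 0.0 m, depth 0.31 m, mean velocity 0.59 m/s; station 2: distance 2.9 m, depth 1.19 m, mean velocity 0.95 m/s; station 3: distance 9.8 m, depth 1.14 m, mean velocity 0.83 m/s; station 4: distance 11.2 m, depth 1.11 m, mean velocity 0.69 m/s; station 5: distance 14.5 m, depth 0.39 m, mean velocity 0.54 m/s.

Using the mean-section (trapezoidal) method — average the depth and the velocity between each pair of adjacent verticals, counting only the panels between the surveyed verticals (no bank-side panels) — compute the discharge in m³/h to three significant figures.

Panel 1-2: Δb = 2.9 m, d̄ = (0.31+1.19)/2 = 0.75, v̄ = (0.59+0.95)/2 = 0.77 → q = 2.9×0.75×0.77 = 1.675 m³/s
Panel 2-3: Δb = 6.9 m, d̄ = (1.19+1.14)/2 = 1.165, v̄ = (0.95+0.83)/2 = 0.89 → q = 6.9×1.165×0.89 = 7.154 m³/s
Panel 3-4: Δb = 1.4 m, d̄ = (1.14+1.11)/2 = 1.125, v̄ = (0.83+0.69)/2 = 0.76 → q = 1.4×1.125×0.76 = 1.197 m³/s
Panel 4-5: Δb = 3.3 m, d̄ = (1.11+0.39)/2 = 0.75, v̄ = (0.69+0.54)/2 = 0.615 → q = 3.3×0.75×0.615 = 1.522 m³/s
Q = Σ q = 11.55 m³/s
= 11.55 × 3600 = 41570 m³/h

41600 m³/h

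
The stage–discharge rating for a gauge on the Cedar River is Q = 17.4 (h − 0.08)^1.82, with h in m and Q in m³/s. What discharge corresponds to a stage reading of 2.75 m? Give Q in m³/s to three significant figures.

Q = 17.4 × (2.75 − 0.08)^1.82 = 17.4 × 2.67^1.82 = 103.9 m³/s

104 m³/s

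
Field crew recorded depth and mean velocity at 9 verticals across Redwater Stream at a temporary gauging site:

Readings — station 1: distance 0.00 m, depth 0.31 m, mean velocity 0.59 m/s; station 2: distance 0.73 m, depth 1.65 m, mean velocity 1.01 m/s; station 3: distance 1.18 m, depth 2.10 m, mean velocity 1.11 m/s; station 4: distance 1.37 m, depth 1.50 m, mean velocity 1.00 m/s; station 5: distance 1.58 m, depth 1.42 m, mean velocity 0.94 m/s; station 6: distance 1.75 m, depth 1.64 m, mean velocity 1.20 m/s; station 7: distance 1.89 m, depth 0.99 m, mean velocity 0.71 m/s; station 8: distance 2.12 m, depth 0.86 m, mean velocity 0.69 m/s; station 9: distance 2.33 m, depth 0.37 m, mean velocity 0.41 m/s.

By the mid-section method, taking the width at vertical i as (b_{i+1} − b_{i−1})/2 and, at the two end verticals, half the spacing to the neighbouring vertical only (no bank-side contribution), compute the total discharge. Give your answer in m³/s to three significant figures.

2.93 m³/s

w_1 = (0.73 − 0.00)/2 = 0.365 m; q_1 = 0.59 × 0.31 × 0.365 = 0.06676 m³/s
w_2 = (1.18 − 0.00)/2 = 0.59 m; q_2 = 1.01 × 1.65 × 0.59 = 0.9832 m³/s
w_3 = (1.37 − 0.73)/2 = 0.32 m; q_3 = 1.11 × 2.10 × 0.32 = 0.7459 m³/s
w_4 = (1.58 − 1.18)/2 = 0.2 m; q_4 = 1.00 × 1.50 × 0.2 = 0.3000 m³/s
w_5 = (1.75 − 1.37)/2 = 0.19 m; q_5 = 0.94 × 1.42 × 0.19 = 0.2536 m³/s
w_6 = (1.89 − 1.58)/2 = 0.155 m; q_6 = 1.20 × 1.64 × 0.155 = 0.3050 m³/s
w_7 = (2.12 − 1.75)/2 = 0.185 m; q_7 = 0.71 × 0.99 × 0.185 = 0.1300 m³/s
w_8 = (2.33 − 1.89)/2 = 0.22 m; q_8 = 0.69 × 0.86 × 0.22 = 0.1305 m³/s
w_9 = (2.33 − 2.12)/2 = 0.105 m; q_9 = 0.41 × 0.37 × 0.105 = 0.01593 m³/s
Q = Σ qᵢ = 2.931 m³/s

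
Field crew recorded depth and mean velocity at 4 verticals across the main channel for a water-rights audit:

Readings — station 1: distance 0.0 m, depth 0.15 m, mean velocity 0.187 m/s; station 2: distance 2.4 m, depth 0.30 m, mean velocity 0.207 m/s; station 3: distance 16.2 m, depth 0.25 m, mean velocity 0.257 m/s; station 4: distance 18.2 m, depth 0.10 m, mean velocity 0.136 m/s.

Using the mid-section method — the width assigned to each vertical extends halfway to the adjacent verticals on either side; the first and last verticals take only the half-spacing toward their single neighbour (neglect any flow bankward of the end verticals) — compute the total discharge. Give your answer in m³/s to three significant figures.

1.06 m³/s

w_1 = (2.4 − 0.0)/2 = 1.2 m; q_1 = 0.187 × 0.15 × 1.2 = 0.03366 m³/s
w_2 = (16.2 − 0.0)/2 = 8.1 m; q_2 = 0.207 × 0.30 × 8.1 = 0.5030 m³/s
w_3 = (18.2 − 2.4)/2 = 7.9 m; q_3 = 0.257 × 0.25 × 7.9 = 0.5076 m³/s
w_4 = (18.2 − 16.2)/2 = 1 m; q_4 = 0.136 × 0.10 × 1 = 0.01360 m³/s
Q = Σ qᵢ = 1.058 m³/s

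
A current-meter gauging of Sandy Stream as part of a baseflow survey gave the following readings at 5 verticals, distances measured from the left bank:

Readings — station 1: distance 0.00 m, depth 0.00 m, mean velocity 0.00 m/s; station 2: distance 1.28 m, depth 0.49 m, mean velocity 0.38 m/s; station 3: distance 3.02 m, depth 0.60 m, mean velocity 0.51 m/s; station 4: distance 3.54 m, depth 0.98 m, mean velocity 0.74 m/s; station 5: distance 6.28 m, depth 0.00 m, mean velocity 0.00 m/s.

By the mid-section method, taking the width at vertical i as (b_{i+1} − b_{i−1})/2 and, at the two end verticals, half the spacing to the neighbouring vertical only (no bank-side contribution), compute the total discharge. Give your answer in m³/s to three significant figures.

1.81 m³/s

w_2 = (3.02 − 0.00)/2 = 1.51 m; q_2 = 0.38 × 0.49 × 1.51 = 0.2812 m³/s
w_3 = (3.54 − 1.28)/2 = 1.13 m; q_3 = 0.51 × 0.60 × 1.13 = 0.3458 m³/s
w_4 = (6.28 − 3.02)/2 = 1.63 m; q_4 = 0.74 × 0.98 × 1.63 = 1.182 m³/s
Stations 1, 5 contribute zero (depth or velocity is 0).
Q = Σ qᵢ = 1.809 m³/s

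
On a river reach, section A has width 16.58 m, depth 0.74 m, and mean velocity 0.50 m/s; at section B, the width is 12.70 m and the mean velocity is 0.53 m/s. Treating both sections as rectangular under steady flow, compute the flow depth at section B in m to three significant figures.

0.911 m

Q = A₁V₁ = (16.58×0.74) × 0.50 = 6.135 m³/s
d₂ = Q/(b₂ V₂) = 6.135/(12.70×0.53) = 0.9114 m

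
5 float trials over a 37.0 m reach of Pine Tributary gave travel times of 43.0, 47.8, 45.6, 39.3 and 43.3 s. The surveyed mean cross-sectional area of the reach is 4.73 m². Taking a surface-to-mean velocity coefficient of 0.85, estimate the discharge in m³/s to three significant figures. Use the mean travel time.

t̄ = (43.0 + 47.8 + 45.6 + 39.3 + 43.3) / 5 = 43.8 s
v_surface = L / t̄ = 37.0 / 43.8 = 0.8447 m/s
v_mean = 0.85 × 0.8447 = 0.7180 m/s
Q = A × v_mean = 4.73 × 0.7180 = 3.396 m³/s

3.40 m³/s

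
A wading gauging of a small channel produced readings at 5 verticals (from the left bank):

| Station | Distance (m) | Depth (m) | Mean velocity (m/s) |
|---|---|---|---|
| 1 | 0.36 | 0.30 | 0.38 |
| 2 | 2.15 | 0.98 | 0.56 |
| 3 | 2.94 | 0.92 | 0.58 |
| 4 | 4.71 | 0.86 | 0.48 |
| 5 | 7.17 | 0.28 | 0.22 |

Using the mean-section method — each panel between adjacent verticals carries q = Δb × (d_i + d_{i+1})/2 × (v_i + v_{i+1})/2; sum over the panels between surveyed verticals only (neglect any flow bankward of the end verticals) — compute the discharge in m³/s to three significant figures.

2.29 m³/s

Panel 1-2: Δb = 1.79 m, d̄ = (0.30+0.98)/2 = 0.64, v̄ = (0.38+0.56)/2 = 0.47 → q = 1.79×0.64×0.47 = 0.5384 m³/s
Panel 2-3: Δb = 0.79 m, d̄ = (0.98+0.92)/2 = 0.95, v̄ = (0.56+0.58)/2 = 0.57 → q = 0.79×0.95×0.57 = 0.4278 m³/s
Panel 3-4: Δb = 1.77 m, d̄ = (0.92+0.86)/2 = 0.89, v̄ = (0.58+0.48)/2 = 0.53 → q = 1.77×0.89×0.53 = 0.8349 m³/s
Panel 4-5: Δb = 2.46 m, d̄ = (0.86+0.28)/2 = 0.57, v̄ = (0.48+0.22)/2 = 0.35 → q = 2.46×0.57×0.35 = 0.4908 m³/s
Q = Σ q = 2.292 m³/s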